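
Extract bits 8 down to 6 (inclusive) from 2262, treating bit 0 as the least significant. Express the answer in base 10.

v = 0100011010110
Shift right by 6: 0100011
Mask low 3 bits: 011 = 3

3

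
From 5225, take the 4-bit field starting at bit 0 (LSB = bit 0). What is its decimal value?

9

v = 1010001101001
Shift right by 0: 1010001101001
Mask low 4 bits: 1001 = 9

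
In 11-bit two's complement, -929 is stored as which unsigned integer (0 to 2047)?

1119

929 in 11 bits: 01110100001
Invert: 10001011110
Add 1:  10001011111 = 1119
(Check: 2^11 - 929 = 2048 - 929 = 1119.)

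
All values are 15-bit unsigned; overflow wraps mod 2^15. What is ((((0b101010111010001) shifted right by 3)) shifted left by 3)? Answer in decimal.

0b101010111010001 = 101010111010001
→ shifted right by 3 → 000101010111010 = 2746
→ shifted left by 3 (mod 2^15) → 101010111010000 = 21968

21968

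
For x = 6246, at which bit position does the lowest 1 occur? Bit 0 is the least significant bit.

1

6246 = 1100001100110
Trailing zeros: 1, so the lowest set bit is bit 1 (value 2).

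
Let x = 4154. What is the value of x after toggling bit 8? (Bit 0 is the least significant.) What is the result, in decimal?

4410

x = 001000000111010
bit 8 is currently 0; toggle it via x ^ (1 << 8) = x ^ 256
→ 001000100111010 = 4410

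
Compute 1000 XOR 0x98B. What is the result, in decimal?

2659

1000 = 001111101000
0x98B = 100110001011
XOR → 101001100011 = 2659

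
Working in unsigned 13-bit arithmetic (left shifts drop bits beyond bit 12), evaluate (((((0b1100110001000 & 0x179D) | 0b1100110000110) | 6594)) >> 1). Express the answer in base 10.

0b1100110001000 = 1100110001000
0x179D = 1011110011101
→ & → 1000110001000 = 4488
0b1100110000110 = 1100110000110
→ | → 1100110001110 = 6542
6594 = 1100111000010
→ | → 1100111001110 = 6606
→ >> 1 → 0110011100111 = 3303

3303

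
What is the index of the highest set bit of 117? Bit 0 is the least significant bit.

6

117 = 1110101
The topmost 1 is at position 6 (since 2^6 = 64 ≤ 117 < 128).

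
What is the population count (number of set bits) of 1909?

8

1909 = 11101110101
Count the 1s: 1 + 1 + 1 + 1 + 1 + 1 + 1 + 1 = 8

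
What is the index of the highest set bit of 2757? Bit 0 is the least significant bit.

11

2757 = 101011000101
The topmost 1 is at position 11 (since 2^11 = 2048 ≤ 2757 < 4096).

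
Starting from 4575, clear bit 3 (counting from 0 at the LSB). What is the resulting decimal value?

x = 1000111011111
bit 3 is currently 1; clear it via x & ~(1 << 3) = x & ~8
→ 1000111010111 = 4567

4567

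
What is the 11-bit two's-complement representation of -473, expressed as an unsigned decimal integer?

1575

473 in 11 bits: 00111011001
Invert: 11000100110
Add 1:  11000100111 = 1575
(Check: 2^11 - 473 = 2048 - 473 = 1575.)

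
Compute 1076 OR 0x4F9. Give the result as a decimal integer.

1076 = 10000110100
0x4F9 = 10011111001
 OR → 10011111101 = 1277

1277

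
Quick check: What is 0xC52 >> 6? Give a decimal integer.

49

0xC52 = 110001010010
shift right by 6 → 000000110001 = 49
(equivalently, floor(3154 / 64))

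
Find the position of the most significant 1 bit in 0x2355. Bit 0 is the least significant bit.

13

0x2355 = 10001101010101
The topmost 1 is at position 13 (since 2^13 = 8192 ≤ 9045 < 16384).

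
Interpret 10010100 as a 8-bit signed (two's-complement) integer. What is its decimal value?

pattern = 10010100 (MSB is 1 ⇒ negative)
Invert: 01101011, add 1 → 01101100 = 108, so the value is -108.
(Equivalently: 148 - 2^8 = 148 - 256 = -108.)

-108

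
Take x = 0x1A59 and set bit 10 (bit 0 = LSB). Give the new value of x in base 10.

7769

x = 01101001011001
bit 10 is currently 0; set it via x | (1 << 10) = x | 1024
→ 01111001011001 = 7769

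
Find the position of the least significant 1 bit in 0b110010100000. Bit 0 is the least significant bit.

0b110010100000 = 110010100000
Trailing zeros: 5, so the lowest set bit is bit 5 (value 32).

5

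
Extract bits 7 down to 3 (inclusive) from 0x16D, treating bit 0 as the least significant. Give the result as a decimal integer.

13

v = 101101101
Shift right by 3: 101101
Mask low 5 bits: 01101 = 13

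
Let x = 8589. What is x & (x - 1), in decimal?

8588

x = 10000110001101 = 8589
x - 1 = 10000110001100
AND   = 10000110001100 = 8588
(x & (x - 1) clears the lowest set bit of x.)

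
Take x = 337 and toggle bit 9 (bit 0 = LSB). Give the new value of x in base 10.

849

x = 0101010001
bit 9 is currently 0; toggle it via x ^ (1 << 9) = x ^ 512
→ 1101010001 = 849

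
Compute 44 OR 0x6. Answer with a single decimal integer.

44 = 101100
0x6 = 000110
 OR → 101110 = 46

46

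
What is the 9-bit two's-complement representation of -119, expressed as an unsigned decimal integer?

393

119 in 9 bits: 001110111
Invert: 110001000
Add 1:  110001001 = 393
(Check: 2^9 - 119 = 512 - 119 = 393.)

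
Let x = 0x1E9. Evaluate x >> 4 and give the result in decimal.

0x1E9 = 111101001
shift right by 4 → 000011110 = 30
(equivalently, floor(489 / 16))

30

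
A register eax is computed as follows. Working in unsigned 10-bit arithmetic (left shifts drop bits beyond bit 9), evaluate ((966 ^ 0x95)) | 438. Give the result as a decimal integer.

966 = 1111000110
0x95 = 0010010101
→ ^ → 1101010011 = 851
438 = 0110110110
→ | → 1111110111 = 1015

1015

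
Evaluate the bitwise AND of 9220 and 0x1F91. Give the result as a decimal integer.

9220 = 10010000000100
0x1F91 = 01111110010001
AND → 00010000000000 = 1024

1024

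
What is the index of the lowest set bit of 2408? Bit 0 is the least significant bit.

2408 = 100101101000
Trailing zeros: 3, so the lowest set bit is bit 3 (value 8).

3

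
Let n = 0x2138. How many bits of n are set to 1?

0x2138 = 10000100111000
Count the 1s: 1 + 1 + 1 + 1 + 1 = 5

5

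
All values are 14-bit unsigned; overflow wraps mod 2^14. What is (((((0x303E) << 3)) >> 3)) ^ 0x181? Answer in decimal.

447

0x303E = 11000000111110
→ << 3 (mod 2^14) → 00000111110000 = 496
→ >> 3 → 00000000111110 = 62
0x181 = 00000110000001
→ ^ → 00000110111111 = 447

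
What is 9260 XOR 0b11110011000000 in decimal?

6380

9260 = 10010000101100
b = 11110011000000
XOR → 01100011101100 = 6380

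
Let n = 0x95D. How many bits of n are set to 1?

0x95D = 100101011101
Count the 1s: 1 + 1 + 1 + 1 + 1 + 1 + 1 = 7

7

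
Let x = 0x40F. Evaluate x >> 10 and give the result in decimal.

1

0x40F = 10000001111
shift right by 10 → 00000000001 = 1
(equivalently, floor(1039 / 1024))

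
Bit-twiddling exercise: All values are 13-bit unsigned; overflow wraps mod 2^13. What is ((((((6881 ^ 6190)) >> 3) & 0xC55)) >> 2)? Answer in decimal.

20

6881 = 1101011100001
6190 = 1100000101110
→ ^ → 0001011001111 = 719
→ >> 3 → 0000001011001 = 89
0xC55 = 0110001010101
→ & → 0000001010001 = 81
→ >> 2 → 0000000010100 = 20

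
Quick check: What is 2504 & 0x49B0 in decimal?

2504 = 000100111001000
0x49B0 = 100100110110000
AND → 000100110000000 = 2432

2432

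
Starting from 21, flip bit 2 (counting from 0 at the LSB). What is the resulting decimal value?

17

x = 0000010101
bit 2 is currently 1; toggle it via x ^ (1 << 2) = x ^ 4
→ 0000010001 = 17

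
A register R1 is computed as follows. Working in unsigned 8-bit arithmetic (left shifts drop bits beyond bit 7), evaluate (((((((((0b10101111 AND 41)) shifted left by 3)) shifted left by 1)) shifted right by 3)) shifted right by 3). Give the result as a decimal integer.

2

0b10101111 = 10101111
41 = 00101001
→ AND → 00101001 = 41
→ shifted left by 3 (mod 2^8) → 01001000 = 72
→ shifted left by 1 (mod 2^8) → 10010000 = 144
→ shifted right by 3 → 00010010 = 18
→ shifted right by 3 → 00000010 = 2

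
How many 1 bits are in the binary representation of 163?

4

163 = 10100011
Count the 1s: 1 + 1 + 1 + 1 = 4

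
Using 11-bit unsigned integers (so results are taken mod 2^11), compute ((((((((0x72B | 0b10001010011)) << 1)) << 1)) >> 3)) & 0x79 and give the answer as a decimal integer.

0x72B = 11100101011
0b10001010011 = 10001010011
→ | → 11101111011 = 1915
→ << 1 (mod 2^11) → 11011110110 = 1782
→ << 1 (mod 2^11) → 10111101100 = 1516
→ >> 3 → 00010111101 = 189
0x79 = 00001111001
→ & → 00000111001 = 57

57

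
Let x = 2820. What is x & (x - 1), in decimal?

x = 101100000100 = 2820
x - 1 = 101100000011
AND   = 101100000000 = 2816
(x & (x - 1) clears the lowest set bit of x.)

2816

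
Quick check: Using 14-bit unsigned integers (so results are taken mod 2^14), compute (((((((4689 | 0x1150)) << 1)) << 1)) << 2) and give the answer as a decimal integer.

13584

4689 = 01001001010001
0x1150 = 01000101010000
→ | → 01001101010001 = 4945
→ << 1 (mod 2^14) → 10011010100010 = 9890
→ << 1 (mod 2^14) → 00110101000100 = 3396
→ << 2 (mod 2^14) → 11010100010000 = 13584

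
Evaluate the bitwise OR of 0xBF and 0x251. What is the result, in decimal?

767

0xBF = 0010111111
0x251 = 1001010001
 OR → 1011111111 = 767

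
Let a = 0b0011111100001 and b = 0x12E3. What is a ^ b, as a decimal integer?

5378

a = 0011111100001
0x12E3 = 1001011100011
XOR → 1010100000010 = 5378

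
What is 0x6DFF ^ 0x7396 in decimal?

7785

0x6DFF = 110110111111111
0x7396 = 111001110010110
XOR → 001111001101001 = 7785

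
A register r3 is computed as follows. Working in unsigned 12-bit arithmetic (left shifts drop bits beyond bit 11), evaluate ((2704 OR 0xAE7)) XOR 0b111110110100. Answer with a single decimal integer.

1347

2704 = 101010010000
0xAE7 = 101011100111
→ OR → 101011110111 = 2807
0b111110110100 = 111110110100
→ XOR → 010101000011 = 1347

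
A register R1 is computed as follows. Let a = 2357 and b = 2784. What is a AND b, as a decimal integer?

2357 = 100100110101
2784 = 101011100000
AND → 100000100000 = 2080

2080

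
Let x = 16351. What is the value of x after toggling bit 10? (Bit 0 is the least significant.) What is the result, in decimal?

x = 011111111011111
bit 10 is currently 1; toggle it via x ^ (1 << 10) = x ^ 1024
→ 011101111011111 = 15327

15327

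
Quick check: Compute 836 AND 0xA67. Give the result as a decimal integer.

836 = 001101000100
0xA67 = 101001100111
AND → 001001000100 = 580

580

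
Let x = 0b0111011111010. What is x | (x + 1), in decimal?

x = 111011111010 = 3834
x + 1 = 111011111011
OR    = 111011111011 = 3835
(x | (x + 1) sets the lowest cleared bit.)

3835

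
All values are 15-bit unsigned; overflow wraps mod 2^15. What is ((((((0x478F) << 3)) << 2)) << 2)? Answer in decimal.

18304

0x478F = 100011110001111
→ << 3 (mod 2^15) → 011110001111000 = 15480
→ << 2 (mod 2^15) → 111000111100000 = 29152
→ << 2 (mod 2^15) → 100011110000000 = 18304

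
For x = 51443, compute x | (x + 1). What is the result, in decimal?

x = 1100100011110011 = 51443
x + 1 = 1100100011110100
OR    = 1100100011110111 = 51447
(x | (x + 1) sets the lowest cleared bit.)

51447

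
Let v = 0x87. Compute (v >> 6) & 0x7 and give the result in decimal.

2

v = 010000111
Shift right by 6: 010
Mask low 3 bits: 010 = 2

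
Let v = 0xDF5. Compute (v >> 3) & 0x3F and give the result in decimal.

62

v = 00110111110101
Shift right by 3: 00110111110
Mask low 6 bits: 111110 = 62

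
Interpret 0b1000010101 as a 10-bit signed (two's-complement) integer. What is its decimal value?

-491

pattern = 1000010101 (MSB is 1 ⇒ negative)
Invert: 0111101010, add 1 → 0111101011 = 491, so the value is -491.
(Equivalently: 533 - 2^10 = 533 - 1024 = -491.)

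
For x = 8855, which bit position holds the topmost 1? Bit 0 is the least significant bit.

13

8855 = 10001010010111
The topmost 1 is at position 13 (since 2^13 = 8192 ≤ 8855 < 16384).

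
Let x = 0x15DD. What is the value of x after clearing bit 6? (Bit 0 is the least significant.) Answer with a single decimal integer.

x = 001010111011101
bit 6 is currently 1; clear it via x & ~(1 << 6) = x & ~64
→ 001010110011101 = 5533

5533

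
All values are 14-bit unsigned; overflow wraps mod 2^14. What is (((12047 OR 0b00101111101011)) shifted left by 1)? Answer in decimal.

8158

12047 = 10111100001111
0b00101111101011 = 00101111101011
→ OR → 10111111101111 = 12271
→ shifted left by 1 (mod 2^14) → 01111111011110 = 8158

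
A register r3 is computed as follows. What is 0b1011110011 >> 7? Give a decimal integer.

5

x = 1011110011
shift right by 7 → 0000000101 = 5
(equivalently, floor(755 / 128))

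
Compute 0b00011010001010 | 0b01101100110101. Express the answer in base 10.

a = 0011010001010
b = 1101100110101
 OR → 1111110111111 = 8127

8127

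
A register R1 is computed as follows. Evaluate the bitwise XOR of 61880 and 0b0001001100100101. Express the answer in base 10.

61880 = 1111000110111000
b = 0001001100100101
XOR → 1110001010011101 = 58013

58013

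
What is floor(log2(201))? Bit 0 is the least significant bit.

201 = 11001001
The topmost 1 is at position 7 (since 2^7 = 128 ≤ 201 < 256).

7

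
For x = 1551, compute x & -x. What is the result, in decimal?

x = 11000001111 = 1551
-x (two's complement) = …00111110001
AND   = 00000000001 = 1
(x & -x isolates the lowest set bit of x.)

1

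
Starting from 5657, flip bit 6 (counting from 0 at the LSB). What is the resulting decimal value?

x = 01011000011001
bit 6 is currently 0; toggle it via x ^ (1 << 6) = x ^ 64
→ 01011001011001 = 5721

5721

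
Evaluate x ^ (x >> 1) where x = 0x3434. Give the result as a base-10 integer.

11822

x = 11010000110100 = 13364
x>>1 = 01101000011010
XOR  = 10111000101110 = 11822
(x ^ (x >> 1) gives the standard binary-reflected Gray code of x.)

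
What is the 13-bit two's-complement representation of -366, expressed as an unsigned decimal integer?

366 in 13 bits: 0000101101110
Invert: 1111010010001
Add 1:  1111010010010 = 7826
(Check: 2^13 - 366 = 8192 - 366 = 7826.)

7826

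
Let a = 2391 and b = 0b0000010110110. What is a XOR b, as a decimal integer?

2391 = 100101010111
b = 000010110110
XOR → 100111100001 = 2529

2529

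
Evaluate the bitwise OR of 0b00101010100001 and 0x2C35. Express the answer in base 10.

11957

a = 00101010100001
0x2C35 = 10110000110101
 OR → 10111010110101 = 11957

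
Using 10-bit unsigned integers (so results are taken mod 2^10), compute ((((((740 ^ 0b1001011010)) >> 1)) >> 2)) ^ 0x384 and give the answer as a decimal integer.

740 = 1011100100
0b1001011010 = 1001011010
→ ^ → 0010111110 = 190
→ >> 1 → 0001011111 = 95
→ >> 2 → 0000010111 = 23
0x384 = 1110000100
→ ^ → 1110010011 = 915

915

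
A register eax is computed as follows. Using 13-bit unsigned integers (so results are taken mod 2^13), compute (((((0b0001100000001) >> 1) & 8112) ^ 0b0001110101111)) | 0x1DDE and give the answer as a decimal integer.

8191

0b0001100000001 = 0001100000001
→ >> 1 → 0000110000000 = 384
8112 = 1111110110000
→ & → 0000110000000 = 384
0b0001110101111 = 0001110101111
→ ^ → 0001000101111 = 559
0x1DDE = 1110111011110
→ | → 1111111111111 = 8191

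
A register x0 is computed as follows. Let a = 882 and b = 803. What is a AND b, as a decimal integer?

802

882 = 1101110010
803 = 1100100011
AND → 1100100010 = 802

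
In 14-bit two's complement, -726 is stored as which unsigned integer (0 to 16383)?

726 in 14 bits: 00001011010110
Invert: 11110100101001
Add 1:  11110100101010 = 15658
(Check: 2^14 - 726 = 16384 - 726 = 15658.)

15658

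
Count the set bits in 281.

281 = 100011001
Count the 1s: 1 + 1 + 1 + 1 = 4

4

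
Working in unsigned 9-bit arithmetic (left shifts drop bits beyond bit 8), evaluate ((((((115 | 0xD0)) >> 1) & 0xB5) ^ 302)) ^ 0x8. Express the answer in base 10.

279

115 = 001110011
0xD0 = 011010000
→ | → 011110011 = 243
→ >> 1 → 001111001 = 121
0xB5 = 010110101
→ & → 000110001 = 49
302 = 100101110
→ ^ → 100011111 = 287
0x8 = 000001000
→ ^ → 100010111 = 279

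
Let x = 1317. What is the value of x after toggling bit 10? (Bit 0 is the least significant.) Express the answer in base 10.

x = 010100100101
bit 10 is currently 1; toggle it via x ^ (1 << 10) = x ^ 1024
→ 000100100101 = 293

293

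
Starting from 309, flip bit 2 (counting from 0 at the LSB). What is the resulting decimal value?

305

x = 100110101
bit 2 is currently 1; toggle it via x ^ (1 << 2) = x ^ 4
→ 100110001 = 305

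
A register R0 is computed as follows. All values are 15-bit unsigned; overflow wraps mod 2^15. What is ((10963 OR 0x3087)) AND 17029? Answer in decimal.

10963 = 010101011010011
0x3087 = 011000010000111
→ OR → 011101011010111 = 15063
17029 = 100001010000101
→ AND → 000001010000101 = 645

645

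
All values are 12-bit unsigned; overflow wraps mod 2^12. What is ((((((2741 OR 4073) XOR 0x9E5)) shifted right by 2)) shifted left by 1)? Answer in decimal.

2741 = 101010110101
4073 = 111111101001
→ OR → 111111111101 = 4093
0x9E5 = 100111100101
→ XOR → 011000011000 = 1560
→ shifted right by 2 → 000110000110 = 390
→ shifted left by 1 (mod 2^12) → 001100001100 = 780

780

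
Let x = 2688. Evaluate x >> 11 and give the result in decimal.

2688 = 101010000000
shift right by 11 → 000000000001 = 1
(equivalently, floor(2688 / 2048))

1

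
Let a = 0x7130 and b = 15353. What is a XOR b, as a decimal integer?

19145

0x7130 = 111000100110000
15353 = 011101111111001
XOR → 100101011001001 = 19145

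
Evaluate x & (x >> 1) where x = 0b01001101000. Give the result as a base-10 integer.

x = 1001101000 = 616
x>>1 = 0100110100
AND  = 0000100000 = 32
(x & (x >> 1) has a 1 wherever x has two consecutive 1 bits.)

32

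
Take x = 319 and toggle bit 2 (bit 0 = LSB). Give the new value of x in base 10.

x = 0100111111
bit 2 is currently 1; toggle it via x ^ (1 << 2) = x ^ 4
→ 0100111011 = 315

315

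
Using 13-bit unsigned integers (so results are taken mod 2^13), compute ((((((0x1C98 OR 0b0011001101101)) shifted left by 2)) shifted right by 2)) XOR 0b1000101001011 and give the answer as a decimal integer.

6070

0x1C98 = 1110010011000
0b0011001101101 = 0011001101101
→ OR → 1111011111101 = 7933
→ shifted left by 2 (mod 2^13) → 1101111110100 = 7156
→ shifted right by 2 → 0011011111101 = 1789
0b1000101001011 = 1000101001011
→ XOR → 1011110110110 = 6070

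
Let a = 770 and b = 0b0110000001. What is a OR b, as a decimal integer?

899

770 = 1100000010
b = 0110000001
 OR → 1110000011 = 899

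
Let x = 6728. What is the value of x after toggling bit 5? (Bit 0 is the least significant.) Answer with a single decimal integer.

x = 1101001001000
bit 5 is currently 0; toggle it via x ^ (1 << 5) = x ^ 32
→ 1101001101000 = 6760

6760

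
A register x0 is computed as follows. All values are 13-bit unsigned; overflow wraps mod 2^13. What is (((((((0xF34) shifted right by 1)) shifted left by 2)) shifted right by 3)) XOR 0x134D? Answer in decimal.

4224

0xF34 = 0111100110100
→ shifted right by 1 → 0011110011010 = 1946
→ shifted left by 2 (mod 2^13) → 1111001101000 = 7784
→ shifted right by 3 → 0001111001101 = 973
0x134D = 1001101001101
→ XOR → 1000010000000 = 4224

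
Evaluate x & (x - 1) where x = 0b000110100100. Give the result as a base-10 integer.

x = 110100100 = 420
x - 1 = 110100011
AND   = 110100000 = 416
(x & (x - 1) clears the lowest set bit of x.)

416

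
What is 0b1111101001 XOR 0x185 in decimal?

620

a = 1111101001
0x185 = 0110000101
XOR → 1001101100 = 620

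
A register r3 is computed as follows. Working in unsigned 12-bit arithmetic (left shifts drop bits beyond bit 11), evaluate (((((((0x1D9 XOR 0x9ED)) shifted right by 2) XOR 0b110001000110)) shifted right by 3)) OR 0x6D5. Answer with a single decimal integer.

2013

0x1D9 = 000111011001
0x9ED = 100111101101
→ XOR → 100000110100 = 2100
→ shifted right by 2 → 001000001101 = 525
0b110001000110 = 110001000110
→ XOR → 111001001011 = 3659
→ shifted right by 3 → 000111001001 = 457
0x6D5 = 011011010101
→ OR → 011111011101 = 2013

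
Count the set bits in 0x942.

4

0x942 = 100101000010
Count the 1s: 1 + 1 + 1 + 1 = 4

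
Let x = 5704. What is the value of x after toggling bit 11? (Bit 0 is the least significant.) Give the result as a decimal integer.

7752

x = 1011001001000
bit 11 is currently 0; toggle it via x ^ (1 << 11) = x ^ 2048
→ 1111001001000 = 7752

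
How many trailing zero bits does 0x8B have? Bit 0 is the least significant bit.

0x8B = 10001011
Trailing zeros: 0, so the lowest set bit is bit 0 (value 1).

0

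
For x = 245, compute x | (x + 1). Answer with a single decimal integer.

247

x = 11110101 = 245
x + 1 = 11110110
OR    = 11110111 = 247
(x | (x + 1) sets the lowest cleared bit.)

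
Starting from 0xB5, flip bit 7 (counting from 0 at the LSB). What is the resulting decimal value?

53

x = 010110101
bit 7 is currently 1; toggle it via x ^ (1 << 7) = x ^ 128
→ 000110101 = 53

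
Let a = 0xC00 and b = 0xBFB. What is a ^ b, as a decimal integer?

2043

0xC00 = 110000000000
0xBFB = 101111111011
XOR → 011111111011 = 2043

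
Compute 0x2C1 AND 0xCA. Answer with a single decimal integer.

192

0x2C1 = 1011000001
0xCA = 0011001010
AND → 0011000000 = 192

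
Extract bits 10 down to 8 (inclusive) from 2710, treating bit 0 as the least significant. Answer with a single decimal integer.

2

v = 101010010110
Shift right by 8: 1010
Mask low 3 bits: 010 = 2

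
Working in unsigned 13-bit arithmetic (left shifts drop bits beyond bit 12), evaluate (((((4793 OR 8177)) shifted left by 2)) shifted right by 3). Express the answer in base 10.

4793 = 1001010111001
8177 = 1111111110001
→ OR → 1111111111001 = 8185
→ shifted left by 2 (mod 2^13) → 1111111100100 = 8164
→ shifted right by 3 → 0001111111100 = 1020

1020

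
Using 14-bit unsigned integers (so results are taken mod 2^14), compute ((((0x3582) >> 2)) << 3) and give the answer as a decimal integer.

0x3582 = 11010110000010
→ >> 2 → 00110101100000 = 3424
→ << 3 (mod 2^14) → 10101100000000 = 11008

11008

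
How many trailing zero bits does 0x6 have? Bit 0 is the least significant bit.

0x6 = 110
Trailing zeros: 1, so the lowest set bit is bit 1 (value 2).

1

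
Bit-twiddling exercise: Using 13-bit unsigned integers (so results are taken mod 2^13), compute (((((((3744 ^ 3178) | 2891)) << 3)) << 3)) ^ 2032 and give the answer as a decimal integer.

5424

3744 = 0111010100000
3178 = 0110001101010
→ ^ → 0001011001010 = 714
2891 = 0101101001011
→ | → 0101111001011 = 3019
→ << 3 (mod 2^13) → 1111001011000 = 7768
→ << 3 (mod 2^13) → 1001011000000 = 4800
2032 = 0011111110000
→ ^ → 1010100110000 = 5424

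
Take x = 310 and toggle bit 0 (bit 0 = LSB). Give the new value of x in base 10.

311

x = 0100110110
bit 0 is currently 0; toggle it via x ^ (1 << 0) = x ^ 1
→ 0100110111 = 311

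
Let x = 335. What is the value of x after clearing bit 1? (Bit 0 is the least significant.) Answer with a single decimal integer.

333

x = 101001111
bit 1 is currently 1; clear it via x & ~(1 << 1) = x & ~2
→ 101001101 = 333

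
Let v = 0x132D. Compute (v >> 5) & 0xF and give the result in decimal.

v = 1001100101101
Shift right by 5: 10011001
Mask low 4 bits: 1001 = 9

9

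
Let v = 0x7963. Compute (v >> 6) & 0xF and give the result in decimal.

v = 111100101100011
Shift right by 6: 111100101
Mask low 4 bits: 0101 = 5

5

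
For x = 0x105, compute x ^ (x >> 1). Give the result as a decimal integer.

x = 100000101 = 261
x>>1 = 010000010
XOR  = 110000111 = 391
(x ^ (x >> 1) gives the standard binary-reflected Gray code of x.)

391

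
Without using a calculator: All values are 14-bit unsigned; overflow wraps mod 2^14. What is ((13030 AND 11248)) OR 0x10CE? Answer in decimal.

13030 = 11001011100110
11248 = 10101111110000
→ AND → 10001011100000 = 8928
0x10CE = 01000011001110
→ OR → 11001011101110 = 13038

13038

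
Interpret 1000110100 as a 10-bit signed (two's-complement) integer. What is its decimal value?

-460

pattern = 1000110100 (MSB is 1 ⇒ negative)
Invert: 0111001011, add 1 → 0111001100 = 460, so the value is -460.
(Equivalently: 564 - 2^10 = 564 - 1024 = -460.)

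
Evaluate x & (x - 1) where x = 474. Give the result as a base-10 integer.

472

x = 111011010 = 474
x - 1 = 111011001
AND   = 111011000 = 472
(x & (x - 1) clears the lowest set bit of x.)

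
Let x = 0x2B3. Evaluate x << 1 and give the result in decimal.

1382

0x2B3 = 01010110011
shift left by 1 → 10101100110 = 1382
(equivalently, 691 × 2^1 = 691 × 2)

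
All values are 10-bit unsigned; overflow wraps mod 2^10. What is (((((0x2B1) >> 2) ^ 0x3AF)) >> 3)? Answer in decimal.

0x2B1 = 1010110001
→ >> 2 → 0010101100 = 172
0x3AF = 1110101111
→ ^ → 1100000011 = 771
→ >> 3 → 0001100000 = 96

96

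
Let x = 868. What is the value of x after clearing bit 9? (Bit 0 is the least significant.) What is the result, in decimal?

x = 1101100100
bit 9 is currently 1; clear it via x & ~(1 << 9) = x & ~512
→ 0101100100 = 356

356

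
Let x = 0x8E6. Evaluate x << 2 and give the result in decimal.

0x8E6 = 00100011100110
shift left by 2 → 10001110011000 = 9112
(equivalently, 2278 × 2^2 = 2278 × 4)

9112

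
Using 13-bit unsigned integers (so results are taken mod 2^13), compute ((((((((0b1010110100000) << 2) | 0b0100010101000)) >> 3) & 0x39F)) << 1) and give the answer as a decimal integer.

1834

0b1010110100000 = 1010110100000
→ << 2 (mod 2^13) → 1011010000000 = 5760
0b0100010101000 = 0100010101000
→ | → 1111010101000 = 7848
→ >> 3 → 0001111010101 = 981
0x39F = 0001110011111
→ & → 0001110010101 = 917
→ << 1 (mod 2^13) → 0011100101010 = 1834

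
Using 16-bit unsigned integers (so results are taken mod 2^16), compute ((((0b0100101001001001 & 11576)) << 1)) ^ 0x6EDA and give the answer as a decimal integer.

32458

0b0100101001001001 = 0100101001001001
11576 = 0010110100111000
→ & → 0000100000001000 = 2056
→ << 1 (mod 2^16) → 0001000000010000 = 4112
0x6EDA = 0110111011011010
→ ^ → 0111111011001010 = 32458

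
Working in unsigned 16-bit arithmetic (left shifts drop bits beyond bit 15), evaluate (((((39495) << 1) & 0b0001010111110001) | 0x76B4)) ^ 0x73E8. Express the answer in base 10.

1372

39495 = 1001101001000111
→ << 1 (mod 2^16) → 0011010010001110 = 13454
0b0001010111110001 = 0001010111110001
→ & → 0001010010000000 = 5248
0x76B4 = 0111011010110100
→ | → 0111011010110100 = 30388
0x73E8 = 0111001111101000
→ ^ → 0000010101011100 = 1372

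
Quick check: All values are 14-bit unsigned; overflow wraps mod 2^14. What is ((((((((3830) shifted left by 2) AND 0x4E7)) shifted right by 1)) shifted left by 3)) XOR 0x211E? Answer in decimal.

8734

3830 = 00111011110110
→ shifted left by 2 (mod 2^14) → 11101111011000 = 15320
0x4E7 = 00010011100111
→ AND → 00000011000000 = 192
→ shifted right by 1 → 00000001100000 = 96
→ shifted left by 3 (mod 2^14) → 00001100000000 = 768
0x211E = 10000100011110
→ XOR → 10001000011110 = 8734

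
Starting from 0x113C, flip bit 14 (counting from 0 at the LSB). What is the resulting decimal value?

x = 001000100111100
bit 14 is currently 0; toggle it via x ^ (1 << 14) = x ^ 16384
→ 101000100111100 = 20796

20796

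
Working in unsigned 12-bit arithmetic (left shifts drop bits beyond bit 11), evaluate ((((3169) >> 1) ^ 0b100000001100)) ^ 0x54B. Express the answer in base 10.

2935

3169 = 110001100001
→ >> 1 → 011000110000 = 1584
0b100000001100 = 100000001100
→ ^ → 111000111100 = 3644
0x54B = 010101001011
→ ^ → 101101110111 = 2935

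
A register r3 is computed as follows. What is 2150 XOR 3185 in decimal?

2150 = 100001100110
3185 = 110001110001
XOR → 010000010111 = 1047

1047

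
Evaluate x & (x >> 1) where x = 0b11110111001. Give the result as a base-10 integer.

920

x = 11110111001 = 1977
x>>1 = 01111011100
AND  = 01110011000 = 920
(x & (x >> 1) has a 1 wherever x has two consecutive 1 bits.)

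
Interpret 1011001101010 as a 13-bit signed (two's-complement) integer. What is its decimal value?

-2454

pattern = 1011001101010 (MSB is 1 ⇒ negative)
Invert: 0100110010101, add 1 → 0100110010110 = 2454, so the value is -2454.
(Equivalently: 5738 - 2^13 = 5738 - 8192 = -2454.)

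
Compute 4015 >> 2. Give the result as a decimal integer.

4015 = 111110101111
shift right by 2 → 001111101011 = 1003
(equivalently, floor(4015 / 4))

1003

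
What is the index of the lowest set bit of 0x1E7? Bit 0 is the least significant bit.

0x1E7 = 111100111
Trailing zeros: 0, so the lowest set bit is bit 0 (value 1).

0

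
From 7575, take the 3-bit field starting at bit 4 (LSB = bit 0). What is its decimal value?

1

v = 01110110010111
Shift right by 4: 0111011001
Mask low 3 bits: 001 = 1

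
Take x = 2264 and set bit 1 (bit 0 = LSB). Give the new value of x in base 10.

x = 000100011011000
bit 1 is currently 0; set it via x | (1 << 1) = x | 2
→ 000100011011010 = 2266

2266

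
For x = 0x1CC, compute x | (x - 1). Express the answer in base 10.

x = 111001100 = 460
x - 1 = 111001011
OR    = 111001111 = 463
(x | (x - 1) sets all bits below the lowest set bit.)

463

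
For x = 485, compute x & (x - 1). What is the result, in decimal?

x = 111100101 = 485
x - 1 = 111100100
AND   = 111100100 = 484
(x & (x - 1) clears the lowest set bit of x.)

484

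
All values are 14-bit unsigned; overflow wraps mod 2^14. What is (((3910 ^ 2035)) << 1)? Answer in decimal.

3910 = 00111101000110
2035 = 00011111110011
→ ^ → 00100010110101 = 2229
→ << 1 (mod 2^14) → 01000101101010 = 4458

4458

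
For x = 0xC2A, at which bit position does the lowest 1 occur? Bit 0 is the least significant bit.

0xC2A = 110000101010
Trailing zeros: 1, so the lowest set bit is bit 1 (value 2).

1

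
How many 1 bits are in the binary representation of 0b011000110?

n = 11000110
Count the 1s: 1 + 1 + 1 + 1 = 4

4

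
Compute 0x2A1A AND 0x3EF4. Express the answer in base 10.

0x2A1A = 10101000011010
0x3EF4 = 11111011110100
AND → 10101000010000 = 10768

10768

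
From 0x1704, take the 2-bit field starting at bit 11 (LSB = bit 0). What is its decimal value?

2

v = 01011100000100
Shift right by 11: 010
Mask low 2 bits: 10 = 2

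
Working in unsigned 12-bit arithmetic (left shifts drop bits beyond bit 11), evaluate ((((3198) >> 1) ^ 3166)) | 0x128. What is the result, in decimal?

3198 = 110001111110
→ >> 1 → 011000111111 = 1599
3166 = 110001011110
→ ^ → 101001100001 = 2657
0x128 = 000100101000
→ | → 101101101001 = 2921

2921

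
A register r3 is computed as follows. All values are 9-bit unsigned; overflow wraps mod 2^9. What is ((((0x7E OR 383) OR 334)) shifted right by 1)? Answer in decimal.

0x7E = 001111110
383 = 101111111
→ OR → 101111111 = 383
334 = 101001110
→ OR → 101111111 = 383
→ shifted right by 1 → 010111111 = 191

191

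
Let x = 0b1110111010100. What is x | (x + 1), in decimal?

7637

x = 1110111010100 = 7636
x + 1 = 1110111010101
OR    = 1110111010101 = 7637
(x | (x + 1) sets the lowest cleared bit.)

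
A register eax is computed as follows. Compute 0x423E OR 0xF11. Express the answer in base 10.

20287

0x423E = 100001000111110
0xF11 = 000111100010001
 OR → 100111100111111 = 20287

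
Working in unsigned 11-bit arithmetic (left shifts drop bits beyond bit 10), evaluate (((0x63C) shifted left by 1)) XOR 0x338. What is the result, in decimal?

0x63C = 11000111100
→ shifted left by 1 (mod 2^11) → 10001111000 = 1144
0x338 = 01100111000
→ XOR → 11101000000 = 1856

1856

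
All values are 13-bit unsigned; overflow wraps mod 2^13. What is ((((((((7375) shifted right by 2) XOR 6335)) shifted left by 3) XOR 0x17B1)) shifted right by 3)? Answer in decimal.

378

7375 = 1110011001111
→ shifted right by 2 → 0011100110011 = 1843
6335 = 1100010111111
→ XOR → 1111110001100 = 8076
→ shifted left by 3 (mod 2^13) → 1110001100000 = 7264
0x17B1 = 1011110110001
→ XOR → 0101111010001 = 3025
→ shifted right by 3 → 0000101111010 = 378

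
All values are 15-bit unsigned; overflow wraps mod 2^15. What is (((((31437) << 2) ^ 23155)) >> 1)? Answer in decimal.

31437 = 111101011001101
→ << 2 (mod 2^15) → 110101100110100 = 27444
23155 = 101101001110011
→ ^ → 011000101000111 = 12615
→ >> 1 → 001100010100011 = 6307

6307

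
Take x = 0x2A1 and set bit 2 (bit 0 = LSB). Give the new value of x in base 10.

x = 1010100001
bit 2 is currently 0; set it via x | (1 << 2) = x | 4
→ 1010100101 = 677

677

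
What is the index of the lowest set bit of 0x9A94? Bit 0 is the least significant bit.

0x9A94 = 1001101010010100
Trailing zeros: 2, so the lowest set bit is bit 2 (value 4).

2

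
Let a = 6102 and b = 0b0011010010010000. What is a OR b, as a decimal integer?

14294

6102 = 01011111010110
b = 11010010010000
 OR → 11011111010110 = 14294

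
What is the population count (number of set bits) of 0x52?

0x52 = 1010010
Count the 1s: 1 + 1 + 1 = 3

3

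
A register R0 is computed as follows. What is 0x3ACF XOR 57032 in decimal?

0x3ACF = 0011101011001111
57032 = 1101111011001000
XOR → 1110010000000111 = 58375

58375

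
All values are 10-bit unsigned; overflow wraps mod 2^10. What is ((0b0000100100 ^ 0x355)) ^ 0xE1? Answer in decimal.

912

0b0000100100 = 0000100100
0x355 = 1101010101
→ ^ → 1101110001 = 881
0xE1 = 0011100001
→ ^ → 1110010000 = 912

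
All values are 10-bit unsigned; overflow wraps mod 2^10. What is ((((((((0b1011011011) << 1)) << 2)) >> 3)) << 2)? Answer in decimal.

364

0b1011011011 = 1011011011
→ << 1 (mod 2^10) → 0110110110 = 438
→ << 2 (mod 2^10) → 1011011000 = 728
→ >> 3 → 0001011011 = 91
→ << 2 (mod 2^10) → 0101101100 = 364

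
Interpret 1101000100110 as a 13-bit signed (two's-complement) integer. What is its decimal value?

pattern = 1101000100110 (MSB is 1 ⇒ negative)
Invert: 0010111011001, add 1 → 0010111011010 = 1498, so the value is -1498.
(Equivalently: 6694 - 2^13 = 6694 - 8192 = -1498.)

-1498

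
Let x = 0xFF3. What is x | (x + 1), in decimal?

4087

x = 111111110011 = 4083
x + 1 = 111111110100
OR    = 111111110111 = 4087
(x | (x + 1) sets the lowest cleared bit.)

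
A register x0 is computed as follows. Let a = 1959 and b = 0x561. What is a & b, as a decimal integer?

1313

1959 = 11110100111
0x561 = 10101100001
AND → 10100100001 = 1313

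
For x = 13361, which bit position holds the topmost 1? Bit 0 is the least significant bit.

13

13361 = 11010000110001
The topmost 1 is at position 13 (since 2^13 = 8192 ≤ 13361 < 16384).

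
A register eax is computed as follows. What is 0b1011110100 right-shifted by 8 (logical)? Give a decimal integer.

2

x = 1011110100
shift right by 8 → 0000000010 = 2
(equivalently, floor(756 / 256))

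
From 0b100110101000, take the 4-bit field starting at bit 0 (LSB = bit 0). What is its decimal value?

v = 100110101000
Shift right by 0: 100110101000
Mask low 4 bits: 1000 = 8

8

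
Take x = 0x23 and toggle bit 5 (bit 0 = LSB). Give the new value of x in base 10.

x = 00000100011
bit 5 is currently 1; toggle it via x ^ (1 << 5) = x ^ 32
→ 00000000011 = 3

3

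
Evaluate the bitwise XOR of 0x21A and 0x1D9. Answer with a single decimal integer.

963

0x21A = 1000011010
0x1D9 = 0111011001
XOR → 1111000011 = 963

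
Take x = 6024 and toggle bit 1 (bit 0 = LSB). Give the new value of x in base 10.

6026

x = 01011110001000
bit 1 is currently 0; toggle it via x ^ (1 << 1) = x ^ 2
→ 01011110001010 = 6026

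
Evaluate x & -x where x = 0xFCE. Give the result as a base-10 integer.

2

x = 111111001110 = 4046
-x (two's complement) = …000000110010
AND   = 000000000010 = 2
(x & -x isolates the lowest set bit of x.)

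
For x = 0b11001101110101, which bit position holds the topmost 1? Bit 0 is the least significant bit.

0b11001101110101 = 11001101110101
The topmost 1 is at position 13 (since 2^13 = 8192 ≤ 13173 < 16384).

13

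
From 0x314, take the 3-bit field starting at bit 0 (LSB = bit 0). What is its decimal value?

v = 001100010100
Shift right by 0: 001100010100
Mask low 3 bits: 100 = 4

4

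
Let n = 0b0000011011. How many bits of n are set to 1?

n = 11011
Count the 1s: 1 + 1 + 1 + 1 = 4

4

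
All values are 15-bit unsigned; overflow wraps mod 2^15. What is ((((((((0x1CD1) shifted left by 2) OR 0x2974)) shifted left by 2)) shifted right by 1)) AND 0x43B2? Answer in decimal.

672

0x1CD1 = 001110011010001
→ shifted left by 2 (mod 2^15) → 111001101000100 = 29508
0x2974 = 010100101110100
→ OR → 111101101110100 = 31604
→ shifted left by 2 (mod 2^15) → 110110111010000 = 28112
→ shifted right by 1 → 011011011101000 = 14056
0x43B2 = 100001110110010
→ AND → 000001010100000 = 672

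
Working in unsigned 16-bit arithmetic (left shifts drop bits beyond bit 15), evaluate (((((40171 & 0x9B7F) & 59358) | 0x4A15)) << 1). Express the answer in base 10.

38078

40171 = 1001110011101011
0x9B7F = 1001101101111111
→ & → 1001100001101011 = 39019
59358 = 1110011111011110
→ & → 1000000001001010 = 32842
0x4A15 = 0100101000010101
→ | → 1100101001011111 = 51807
→ << 1 (mod 2^16) → 1001010010111110 = 38078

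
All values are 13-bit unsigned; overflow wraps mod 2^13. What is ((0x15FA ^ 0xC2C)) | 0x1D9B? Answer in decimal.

0x15FA = 1010111111010
0xC2C = 0110000101100
→ ^ → 1100111010110 = 6614
0x1D9B = 1110110011011
→ | → 1110111011111 = 7647

7647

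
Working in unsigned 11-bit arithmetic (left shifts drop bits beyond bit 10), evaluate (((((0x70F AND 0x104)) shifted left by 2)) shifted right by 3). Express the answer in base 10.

0x70F = 11100001111
0x104 = 00100000100
→ AND → 00100000100 = 260
→ shifted left by 2 (mod 2^11) → 10000010000 = 1040
→ shifted right by 3 → 00010000010 = 130

130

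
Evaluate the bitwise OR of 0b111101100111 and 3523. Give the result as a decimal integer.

a = 111101100111
3523 = 110111000011
 OR → 111111100111 = 4071

4071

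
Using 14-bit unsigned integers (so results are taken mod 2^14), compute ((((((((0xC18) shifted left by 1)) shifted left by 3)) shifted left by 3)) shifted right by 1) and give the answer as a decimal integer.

1536

0xC18 = 00110000011000
→ shifted left by 1 (mod 2^14) → 01100000110000 = 6192
→ shifted left by 3 (mod 2^14) → 00000110000000 = 384
→ shifted left by 3 (mod 2^14) → 00110000000000 = 3072
→ shifted right by 1 → 00011000000000 = 1536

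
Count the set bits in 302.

302 = 100101110
Count the 1s: 1 + 1 + 1 + 1 + 1 = 5

5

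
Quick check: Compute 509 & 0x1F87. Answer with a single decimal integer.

389

509 = 0000111111101
0x1F87 = 1111110000111
AND → 0000110000101 = 389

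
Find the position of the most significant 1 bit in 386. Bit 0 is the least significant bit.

8

386 = 110000010
The topmost 1 is at position 8 (since 2^8 = 256 ≤ 386 < 512).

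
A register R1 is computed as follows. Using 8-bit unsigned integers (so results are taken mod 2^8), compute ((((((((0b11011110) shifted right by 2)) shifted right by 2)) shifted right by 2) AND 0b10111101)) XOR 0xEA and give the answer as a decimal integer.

235

0b11011110 = 11011110
→ shifted right by 2 → 00110111 = 55
→ shifted right by 2 → 00001101 = 13
→ shifted right by 2 → 00000011 = 3
0b10111101 = 10111101
→ AND → 00000001 = 1
0xEA = 11101010
→ XOR → 11101011 = 235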